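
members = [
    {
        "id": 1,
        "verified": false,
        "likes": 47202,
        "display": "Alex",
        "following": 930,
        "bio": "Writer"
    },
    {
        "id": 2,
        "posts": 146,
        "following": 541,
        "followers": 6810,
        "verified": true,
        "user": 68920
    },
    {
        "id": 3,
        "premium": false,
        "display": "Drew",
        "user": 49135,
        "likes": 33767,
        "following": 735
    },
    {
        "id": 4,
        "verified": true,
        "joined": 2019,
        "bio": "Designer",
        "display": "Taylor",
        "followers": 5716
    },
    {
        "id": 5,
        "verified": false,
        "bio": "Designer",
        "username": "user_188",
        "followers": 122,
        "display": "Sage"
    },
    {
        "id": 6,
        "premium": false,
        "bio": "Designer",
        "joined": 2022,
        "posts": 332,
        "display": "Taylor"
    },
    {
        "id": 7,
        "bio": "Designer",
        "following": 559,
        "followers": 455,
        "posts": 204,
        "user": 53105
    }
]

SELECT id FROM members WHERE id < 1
[]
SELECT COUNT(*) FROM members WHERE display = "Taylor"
2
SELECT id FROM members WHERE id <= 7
[1, 2, 3, 4, 5, 6, 7]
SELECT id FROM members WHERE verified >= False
[1, 2, 4, 5]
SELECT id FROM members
[1, 2, 3, 4, 5, 6, 7]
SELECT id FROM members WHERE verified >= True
[2, 4]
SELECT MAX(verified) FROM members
True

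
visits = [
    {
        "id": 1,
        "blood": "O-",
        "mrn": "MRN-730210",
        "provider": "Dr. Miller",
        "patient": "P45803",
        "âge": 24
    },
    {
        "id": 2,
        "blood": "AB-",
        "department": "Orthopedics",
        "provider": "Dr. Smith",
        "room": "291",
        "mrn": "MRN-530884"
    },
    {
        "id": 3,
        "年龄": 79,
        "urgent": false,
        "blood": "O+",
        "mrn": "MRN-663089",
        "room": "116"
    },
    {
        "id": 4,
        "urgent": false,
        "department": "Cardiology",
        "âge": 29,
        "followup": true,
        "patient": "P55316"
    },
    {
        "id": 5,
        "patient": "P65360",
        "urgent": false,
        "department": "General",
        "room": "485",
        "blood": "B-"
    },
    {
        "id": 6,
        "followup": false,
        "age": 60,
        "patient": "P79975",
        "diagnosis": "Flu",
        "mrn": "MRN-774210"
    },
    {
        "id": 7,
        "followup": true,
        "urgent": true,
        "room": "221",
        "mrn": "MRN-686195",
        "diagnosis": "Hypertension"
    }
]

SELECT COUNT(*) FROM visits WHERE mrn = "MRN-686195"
1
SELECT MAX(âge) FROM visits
29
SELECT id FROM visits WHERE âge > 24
[4]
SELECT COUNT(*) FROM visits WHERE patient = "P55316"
1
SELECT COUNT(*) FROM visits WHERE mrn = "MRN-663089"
1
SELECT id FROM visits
[1, 2, 3, 4, 5, 6, 7]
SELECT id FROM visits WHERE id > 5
[6, 7]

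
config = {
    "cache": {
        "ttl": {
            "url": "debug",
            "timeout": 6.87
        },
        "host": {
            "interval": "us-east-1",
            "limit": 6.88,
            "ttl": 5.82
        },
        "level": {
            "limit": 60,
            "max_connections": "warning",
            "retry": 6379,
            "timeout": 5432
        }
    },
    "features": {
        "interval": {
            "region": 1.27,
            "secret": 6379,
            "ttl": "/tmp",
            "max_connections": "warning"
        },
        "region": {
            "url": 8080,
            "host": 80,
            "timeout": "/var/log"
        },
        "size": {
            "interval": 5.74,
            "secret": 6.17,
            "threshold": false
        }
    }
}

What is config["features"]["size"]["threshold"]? False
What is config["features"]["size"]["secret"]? 6.17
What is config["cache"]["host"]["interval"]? "us-east-1"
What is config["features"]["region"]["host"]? 80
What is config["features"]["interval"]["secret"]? 6379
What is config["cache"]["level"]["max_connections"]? "warning"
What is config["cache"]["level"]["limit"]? 60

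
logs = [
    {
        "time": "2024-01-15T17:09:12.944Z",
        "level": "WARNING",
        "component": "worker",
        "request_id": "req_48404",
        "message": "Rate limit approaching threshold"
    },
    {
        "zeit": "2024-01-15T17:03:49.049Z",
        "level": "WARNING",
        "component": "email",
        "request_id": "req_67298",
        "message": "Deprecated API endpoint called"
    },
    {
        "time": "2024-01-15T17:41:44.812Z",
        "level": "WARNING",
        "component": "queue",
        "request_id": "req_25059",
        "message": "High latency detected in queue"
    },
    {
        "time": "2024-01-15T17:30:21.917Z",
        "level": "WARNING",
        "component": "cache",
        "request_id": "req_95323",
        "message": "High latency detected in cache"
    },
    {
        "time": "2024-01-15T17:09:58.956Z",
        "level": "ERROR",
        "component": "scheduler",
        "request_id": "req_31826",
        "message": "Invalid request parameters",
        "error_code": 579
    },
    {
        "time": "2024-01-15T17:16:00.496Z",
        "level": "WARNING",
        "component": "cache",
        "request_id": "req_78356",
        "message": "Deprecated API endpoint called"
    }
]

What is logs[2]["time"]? "2024-01-15T17:41:44.812Z"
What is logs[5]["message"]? "Deprecated API endpoint called"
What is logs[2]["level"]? "WARNING"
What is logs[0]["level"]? "WARNING"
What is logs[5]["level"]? "WARNING"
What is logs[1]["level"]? "WARNING"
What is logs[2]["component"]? "queue"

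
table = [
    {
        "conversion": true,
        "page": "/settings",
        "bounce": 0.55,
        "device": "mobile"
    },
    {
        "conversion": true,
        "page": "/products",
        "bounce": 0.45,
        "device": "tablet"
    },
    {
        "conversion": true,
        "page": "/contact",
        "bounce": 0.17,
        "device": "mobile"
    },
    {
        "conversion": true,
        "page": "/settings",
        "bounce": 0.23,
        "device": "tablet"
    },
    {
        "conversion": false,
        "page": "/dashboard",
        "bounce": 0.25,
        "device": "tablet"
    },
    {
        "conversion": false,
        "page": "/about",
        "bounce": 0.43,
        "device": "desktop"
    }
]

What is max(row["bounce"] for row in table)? 0.55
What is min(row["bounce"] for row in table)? 0.17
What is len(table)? 6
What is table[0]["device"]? "mobile"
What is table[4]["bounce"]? 0.25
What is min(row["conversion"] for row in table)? False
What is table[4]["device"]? "tablet"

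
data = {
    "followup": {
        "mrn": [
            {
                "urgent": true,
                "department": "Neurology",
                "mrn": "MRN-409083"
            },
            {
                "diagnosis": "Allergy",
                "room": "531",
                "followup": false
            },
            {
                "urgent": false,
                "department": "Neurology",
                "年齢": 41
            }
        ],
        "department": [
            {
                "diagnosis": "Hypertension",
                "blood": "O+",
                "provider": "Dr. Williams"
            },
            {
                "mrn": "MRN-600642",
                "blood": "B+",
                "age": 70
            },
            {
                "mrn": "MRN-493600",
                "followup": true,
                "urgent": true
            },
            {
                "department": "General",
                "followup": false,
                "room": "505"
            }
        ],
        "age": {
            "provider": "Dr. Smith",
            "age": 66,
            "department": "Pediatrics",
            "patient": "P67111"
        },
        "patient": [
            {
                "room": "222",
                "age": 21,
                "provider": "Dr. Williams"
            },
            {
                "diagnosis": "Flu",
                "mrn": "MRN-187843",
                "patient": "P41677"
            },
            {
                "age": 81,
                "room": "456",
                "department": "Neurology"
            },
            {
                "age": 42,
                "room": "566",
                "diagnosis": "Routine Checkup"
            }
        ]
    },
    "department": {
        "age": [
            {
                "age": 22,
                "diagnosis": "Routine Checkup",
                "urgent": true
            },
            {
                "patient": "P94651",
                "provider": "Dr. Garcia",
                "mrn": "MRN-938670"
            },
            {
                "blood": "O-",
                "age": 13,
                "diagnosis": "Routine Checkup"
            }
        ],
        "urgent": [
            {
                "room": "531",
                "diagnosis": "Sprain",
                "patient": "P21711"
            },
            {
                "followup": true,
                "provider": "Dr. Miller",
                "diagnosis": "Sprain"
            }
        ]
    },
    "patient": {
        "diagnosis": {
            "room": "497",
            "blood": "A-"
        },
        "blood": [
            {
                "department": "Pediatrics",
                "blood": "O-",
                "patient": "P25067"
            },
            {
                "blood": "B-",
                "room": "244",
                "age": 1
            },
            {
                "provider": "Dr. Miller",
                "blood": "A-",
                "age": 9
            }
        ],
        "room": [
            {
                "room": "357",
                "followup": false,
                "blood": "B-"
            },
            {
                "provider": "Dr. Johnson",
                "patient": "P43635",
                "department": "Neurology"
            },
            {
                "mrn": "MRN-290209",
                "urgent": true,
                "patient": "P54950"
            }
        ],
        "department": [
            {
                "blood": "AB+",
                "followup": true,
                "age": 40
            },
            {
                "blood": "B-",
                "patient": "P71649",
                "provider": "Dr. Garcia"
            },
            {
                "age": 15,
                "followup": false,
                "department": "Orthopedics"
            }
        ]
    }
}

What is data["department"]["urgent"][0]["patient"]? "P21711"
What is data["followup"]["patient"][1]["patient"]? "P41677"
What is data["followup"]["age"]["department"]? "Pediatrics"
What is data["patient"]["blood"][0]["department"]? "Pediatrics"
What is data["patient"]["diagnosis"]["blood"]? "A-"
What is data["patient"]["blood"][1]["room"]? "244"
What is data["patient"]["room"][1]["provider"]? "Dr. Johnson"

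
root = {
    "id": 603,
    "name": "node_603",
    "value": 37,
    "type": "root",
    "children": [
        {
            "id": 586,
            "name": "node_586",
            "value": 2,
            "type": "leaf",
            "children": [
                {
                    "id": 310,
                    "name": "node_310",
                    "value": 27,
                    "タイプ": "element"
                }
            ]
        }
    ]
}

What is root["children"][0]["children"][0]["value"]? 27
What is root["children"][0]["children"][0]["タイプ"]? "element"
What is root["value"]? 37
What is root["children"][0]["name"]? "node_586"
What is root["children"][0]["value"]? 2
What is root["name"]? "node_603"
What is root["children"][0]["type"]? "leaf"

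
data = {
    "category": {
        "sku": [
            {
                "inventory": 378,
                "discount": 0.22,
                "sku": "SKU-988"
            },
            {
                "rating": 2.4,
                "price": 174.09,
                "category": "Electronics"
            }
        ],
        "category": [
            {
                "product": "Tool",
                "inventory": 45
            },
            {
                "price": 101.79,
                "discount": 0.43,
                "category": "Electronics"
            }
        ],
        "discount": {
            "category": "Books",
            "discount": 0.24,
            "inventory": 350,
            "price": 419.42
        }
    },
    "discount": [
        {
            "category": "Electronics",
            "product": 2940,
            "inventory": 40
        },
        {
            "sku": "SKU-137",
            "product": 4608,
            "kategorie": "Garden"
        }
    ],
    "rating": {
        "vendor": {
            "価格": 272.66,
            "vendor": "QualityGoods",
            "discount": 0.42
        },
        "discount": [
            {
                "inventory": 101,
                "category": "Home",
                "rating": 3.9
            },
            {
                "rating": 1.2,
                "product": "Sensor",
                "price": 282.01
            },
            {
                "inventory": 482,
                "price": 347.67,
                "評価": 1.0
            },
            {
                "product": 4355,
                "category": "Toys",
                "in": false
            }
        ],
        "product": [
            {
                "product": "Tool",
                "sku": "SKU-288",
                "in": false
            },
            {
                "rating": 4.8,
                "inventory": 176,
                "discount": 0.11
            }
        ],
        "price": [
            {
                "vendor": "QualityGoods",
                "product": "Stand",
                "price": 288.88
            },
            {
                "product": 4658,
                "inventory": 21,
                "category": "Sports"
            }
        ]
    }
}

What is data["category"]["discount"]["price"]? 419.42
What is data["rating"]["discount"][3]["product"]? 4355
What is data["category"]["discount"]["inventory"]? 350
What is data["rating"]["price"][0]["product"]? "Stand"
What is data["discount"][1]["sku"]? "SKU-137"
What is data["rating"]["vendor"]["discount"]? 0.42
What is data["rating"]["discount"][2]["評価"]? 1.0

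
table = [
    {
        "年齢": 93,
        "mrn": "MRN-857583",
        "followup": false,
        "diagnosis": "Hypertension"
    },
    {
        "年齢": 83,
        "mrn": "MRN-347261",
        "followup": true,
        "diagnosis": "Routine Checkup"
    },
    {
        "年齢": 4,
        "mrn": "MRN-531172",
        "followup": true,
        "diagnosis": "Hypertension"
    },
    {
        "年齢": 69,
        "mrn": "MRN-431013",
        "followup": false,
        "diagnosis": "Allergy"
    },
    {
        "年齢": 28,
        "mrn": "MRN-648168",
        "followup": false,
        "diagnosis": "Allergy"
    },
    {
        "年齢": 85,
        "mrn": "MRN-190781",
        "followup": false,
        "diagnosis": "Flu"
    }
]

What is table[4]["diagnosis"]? "Allergy"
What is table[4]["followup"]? False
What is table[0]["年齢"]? 93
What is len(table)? 6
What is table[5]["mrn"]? "MRN-190781"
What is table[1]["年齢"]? 83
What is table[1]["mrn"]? "MRN-347261"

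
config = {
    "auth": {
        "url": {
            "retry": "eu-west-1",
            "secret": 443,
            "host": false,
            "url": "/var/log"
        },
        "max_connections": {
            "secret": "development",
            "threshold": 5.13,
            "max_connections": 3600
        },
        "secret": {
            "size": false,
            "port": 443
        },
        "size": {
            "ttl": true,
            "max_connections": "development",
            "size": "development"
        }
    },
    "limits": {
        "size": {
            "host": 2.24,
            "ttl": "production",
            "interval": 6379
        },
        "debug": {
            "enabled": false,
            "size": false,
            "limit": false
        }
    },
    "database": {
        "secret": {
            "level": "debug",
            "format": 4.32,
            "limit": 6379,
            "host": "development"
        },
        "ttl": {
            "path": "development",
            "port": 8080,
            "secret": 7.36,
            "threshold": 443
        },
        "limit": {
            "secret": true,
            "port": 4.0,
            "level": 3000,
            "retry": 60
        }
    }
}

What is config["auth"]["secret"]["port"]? 443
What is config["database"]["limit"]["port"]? 4.0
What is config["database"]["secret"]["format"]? 4.32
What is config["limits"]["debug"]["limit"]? False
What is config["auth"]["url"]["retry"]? "eu-west-1"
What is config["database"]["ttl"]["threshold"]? 443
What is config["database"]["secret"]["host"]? "development"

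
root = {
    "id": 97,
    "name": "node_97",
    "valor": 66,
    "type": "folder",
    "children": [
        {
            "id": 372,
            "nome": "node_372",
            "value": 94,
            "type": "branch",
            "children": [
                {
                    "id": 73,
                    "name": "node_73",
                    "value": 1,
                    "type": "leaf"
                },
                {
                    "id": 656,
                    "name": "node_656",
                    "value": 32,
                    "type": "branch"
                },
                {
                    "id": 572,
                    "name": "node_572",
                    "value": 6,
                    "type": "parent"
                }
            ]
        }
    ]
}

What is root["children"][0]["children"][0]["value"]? 1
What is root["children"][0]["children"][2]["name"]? "node_572"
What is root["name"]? "node_97"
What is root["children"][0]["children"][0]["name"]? "node_73"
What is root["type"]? "folder"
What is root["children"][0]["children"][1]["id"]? 656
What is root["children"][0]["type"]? "branch"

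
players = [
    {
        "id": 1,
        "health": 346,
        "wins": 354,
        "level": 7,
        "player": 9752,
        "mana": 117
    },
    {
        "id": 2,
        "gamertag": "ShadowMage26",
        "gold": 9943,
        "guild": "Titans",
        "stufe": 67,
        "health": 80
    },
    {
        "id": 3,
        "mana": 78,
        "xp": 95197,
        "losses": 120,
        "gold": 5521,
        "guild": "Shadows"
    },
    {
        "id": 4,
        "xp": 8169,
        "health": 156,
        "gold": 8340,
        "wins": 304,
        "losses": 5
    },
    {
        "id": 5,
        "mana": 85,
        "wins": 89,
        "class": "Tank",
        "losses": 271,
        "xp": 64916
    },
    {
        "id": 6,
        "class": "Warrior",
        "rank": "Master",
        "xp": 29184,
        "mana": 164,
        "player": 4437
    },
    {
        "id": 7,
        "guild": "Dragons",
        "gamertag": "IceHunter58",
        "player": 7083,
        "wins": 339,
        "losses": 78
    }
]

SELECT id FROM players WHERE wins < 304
[5]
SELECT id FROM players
[1, 2, 3, 4, 5, 6, 7]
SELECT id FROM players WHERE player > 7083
[1]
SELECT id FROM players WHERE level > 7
[]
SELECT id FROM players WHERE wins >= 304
[1, 4, 7]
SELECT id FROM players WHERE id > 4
[5, 6, 7]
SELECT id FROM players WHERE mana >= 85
[1, 5, 6]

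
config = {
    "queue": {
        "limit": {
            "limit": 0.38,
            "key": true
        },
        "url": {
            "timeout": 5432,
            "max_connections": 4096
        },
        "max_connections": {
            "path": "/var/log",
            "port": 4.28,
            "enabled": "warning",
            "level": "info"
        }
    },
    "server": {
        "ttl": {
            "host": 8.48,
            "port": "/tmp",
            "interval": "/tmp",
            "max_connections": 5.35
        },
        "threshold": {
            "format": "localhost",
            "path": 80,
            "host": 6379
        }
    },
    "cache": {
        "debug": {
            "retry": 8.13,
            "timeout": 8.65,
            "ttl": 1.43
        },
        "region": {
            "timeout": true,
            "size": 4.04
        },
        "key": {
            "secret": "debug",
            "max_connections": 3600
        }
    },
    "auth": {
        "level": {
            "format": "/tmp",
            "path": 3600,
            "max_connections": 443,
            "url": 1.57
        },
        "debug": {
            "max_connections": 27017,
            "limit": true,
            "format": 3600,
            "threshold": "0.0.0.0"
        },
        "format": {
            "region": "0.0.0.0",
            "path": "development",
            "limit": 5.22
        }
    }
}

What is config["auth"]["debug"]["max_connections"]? 27017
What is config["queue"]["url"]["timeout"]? 5432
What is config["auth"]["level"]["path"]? 3600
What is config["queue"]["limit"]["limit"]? 0.38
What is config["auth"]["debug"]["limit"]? True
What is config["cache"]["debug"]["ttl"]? 1.43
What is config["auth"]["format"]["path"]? "development"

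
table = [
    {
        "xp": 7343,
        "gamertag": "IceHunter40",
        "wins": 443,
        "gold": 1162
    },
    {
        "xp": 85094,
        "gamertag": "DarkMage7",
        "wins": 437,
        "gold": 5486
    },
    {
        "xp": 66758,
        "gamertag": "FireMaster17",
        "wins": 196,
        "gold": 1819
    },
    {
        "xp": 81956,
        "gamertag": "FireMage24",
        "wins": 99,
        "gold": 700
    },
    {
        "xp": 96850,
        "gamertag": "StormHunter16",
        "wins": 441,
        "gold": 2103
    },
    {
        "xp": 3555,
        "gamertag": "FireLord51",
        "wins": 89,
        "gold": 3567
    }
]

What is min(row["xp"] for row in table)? 3555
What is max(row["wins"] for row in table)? 443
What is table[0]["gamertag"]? "IceHunter40"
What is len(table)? 6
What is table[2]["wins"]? 196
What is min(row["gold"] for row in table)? 700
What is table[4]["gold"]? 2103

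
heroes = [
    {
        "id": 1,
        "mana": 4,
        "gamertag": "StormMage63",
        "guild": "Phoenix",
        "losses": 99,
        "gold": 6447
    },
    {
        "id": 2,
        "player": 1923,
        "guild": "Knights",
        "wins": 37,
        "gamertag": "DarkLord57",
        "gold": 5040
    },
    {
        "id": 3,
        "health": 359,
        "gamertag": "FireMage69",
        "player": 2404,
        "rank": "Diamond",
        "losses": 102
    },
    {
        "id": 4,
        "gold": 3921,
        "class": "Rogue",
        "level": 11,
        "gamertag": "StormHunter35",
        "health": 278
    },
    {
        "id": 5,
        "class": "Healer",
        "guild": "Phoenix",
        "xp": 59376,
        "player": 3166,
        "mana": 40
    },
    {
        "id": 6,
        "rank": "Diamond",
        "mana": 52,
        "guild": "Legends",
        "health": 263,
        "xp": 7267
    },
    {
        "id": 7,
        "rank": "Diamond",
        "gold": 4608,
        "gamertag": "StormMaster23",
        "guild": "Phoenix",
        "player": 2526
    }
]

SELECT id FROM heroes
[1, 2, 3, 4, 5, 6, 7]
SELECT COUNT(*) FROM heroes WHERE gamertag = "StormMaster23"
1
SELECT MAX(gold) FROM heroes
6447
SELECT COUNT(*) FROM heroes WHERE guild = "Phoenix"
3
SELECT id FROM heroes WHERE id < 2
[1]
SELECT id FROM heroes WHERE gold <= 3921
[4]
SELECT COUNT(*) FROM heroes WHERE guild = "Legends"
1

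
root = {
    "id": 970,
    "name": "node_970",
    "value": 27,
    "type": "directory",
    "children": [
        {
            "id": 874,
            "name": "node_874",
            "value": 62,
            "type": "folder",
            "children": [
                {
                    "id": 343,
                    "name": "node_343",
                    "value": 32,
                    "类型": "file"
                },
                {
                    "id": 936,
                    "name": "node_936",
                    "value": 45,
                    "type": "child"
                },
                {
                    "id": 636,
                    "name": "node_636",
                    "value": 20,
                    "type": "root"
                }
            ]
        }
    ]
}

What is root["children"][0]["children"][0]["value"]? 32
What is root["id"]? 970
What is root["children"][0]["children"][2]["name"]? "node_636"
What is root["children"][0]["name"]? "node_874"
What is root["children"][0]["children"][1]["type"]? "child"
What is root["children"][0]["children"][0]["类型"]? "file"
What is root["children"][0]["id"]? 874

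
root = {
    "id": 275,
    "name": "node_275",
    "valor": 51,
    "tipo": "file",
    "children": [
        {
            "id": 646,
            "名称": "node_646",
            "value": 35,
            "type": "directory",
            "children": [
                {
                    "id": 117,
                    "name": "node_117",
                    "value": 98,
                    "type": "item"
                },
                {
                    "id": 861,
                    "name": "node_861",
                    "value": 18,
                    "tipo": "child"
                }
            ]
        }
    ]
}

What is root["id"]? 275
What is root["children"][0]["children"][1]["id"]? 861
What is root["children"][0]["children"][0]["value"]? 98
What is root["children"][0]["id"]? 646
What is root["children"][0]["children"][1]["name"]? "node_861"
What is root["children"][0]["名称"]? "node_646"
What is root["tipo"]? "file"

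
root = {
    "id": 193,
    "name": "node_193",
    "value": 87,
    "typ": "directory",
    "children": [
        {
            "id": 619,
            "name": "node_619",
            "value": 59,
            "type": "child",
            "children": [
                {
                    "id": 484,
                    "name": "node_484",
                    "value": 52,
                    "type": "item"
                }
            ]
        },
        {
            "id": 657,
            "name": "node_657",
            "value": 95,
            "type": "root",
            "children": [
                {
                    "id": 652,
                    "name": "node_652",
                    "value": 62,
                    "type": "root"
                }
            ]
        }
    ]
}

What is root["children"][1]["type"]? "root"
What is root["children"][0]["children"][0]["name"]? "node_484"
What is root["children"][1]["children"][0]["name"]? "node_652"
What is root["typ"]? "directory"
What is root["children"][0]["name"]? "node_619"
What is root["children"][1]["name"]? "node_657"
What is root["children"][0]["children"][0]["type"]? "item"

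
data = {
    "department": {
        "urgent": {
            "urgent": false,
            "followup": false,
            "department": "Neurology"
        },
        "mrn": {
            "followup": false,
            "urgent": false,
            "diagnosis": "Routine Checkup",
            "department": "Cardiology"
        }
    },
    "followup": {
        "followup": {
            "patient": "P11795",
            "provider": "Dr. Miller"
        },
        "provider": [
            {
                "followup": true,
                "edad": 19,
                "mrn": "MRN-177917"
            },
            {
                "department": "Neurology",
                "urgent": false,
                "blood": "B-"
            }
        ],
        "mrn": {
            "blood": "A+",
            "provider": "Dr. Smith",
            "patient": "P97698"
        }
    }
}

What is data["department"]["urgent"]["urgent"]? False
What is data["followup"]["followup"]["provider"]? "Dr. Miller"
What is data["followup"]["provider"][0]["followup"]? True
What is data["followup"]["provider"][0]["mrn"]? "MRN-177917"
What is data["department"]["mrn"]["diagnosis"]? "Routine Checkup"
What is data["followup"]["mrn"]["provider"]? "Dr. Smith"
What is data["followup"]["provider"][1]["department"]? "Neurology"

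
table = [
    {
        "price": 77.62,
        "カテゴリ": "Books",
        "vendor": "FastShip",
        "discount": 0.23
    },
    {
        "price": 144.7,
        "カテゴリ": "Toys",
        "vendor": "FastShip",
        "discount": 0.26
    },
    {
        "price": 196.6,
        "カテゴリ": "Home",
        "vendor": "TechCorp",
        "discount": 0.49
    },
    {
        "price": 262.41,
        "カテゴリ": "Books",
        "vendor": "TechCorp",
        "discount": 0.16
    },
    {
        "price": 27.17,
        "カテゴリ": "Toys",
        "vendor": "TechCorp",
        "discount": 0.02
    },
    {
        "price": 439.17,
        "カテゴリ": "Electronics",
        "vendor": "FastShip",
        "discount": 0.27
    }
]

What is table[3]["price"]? 262.41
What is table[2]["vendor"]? "TechCorp"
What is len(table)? 6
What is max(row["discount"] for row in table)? 0.49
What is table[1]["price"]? 144.7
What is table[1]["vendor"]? "FastShip"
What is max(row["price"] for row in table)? 439.17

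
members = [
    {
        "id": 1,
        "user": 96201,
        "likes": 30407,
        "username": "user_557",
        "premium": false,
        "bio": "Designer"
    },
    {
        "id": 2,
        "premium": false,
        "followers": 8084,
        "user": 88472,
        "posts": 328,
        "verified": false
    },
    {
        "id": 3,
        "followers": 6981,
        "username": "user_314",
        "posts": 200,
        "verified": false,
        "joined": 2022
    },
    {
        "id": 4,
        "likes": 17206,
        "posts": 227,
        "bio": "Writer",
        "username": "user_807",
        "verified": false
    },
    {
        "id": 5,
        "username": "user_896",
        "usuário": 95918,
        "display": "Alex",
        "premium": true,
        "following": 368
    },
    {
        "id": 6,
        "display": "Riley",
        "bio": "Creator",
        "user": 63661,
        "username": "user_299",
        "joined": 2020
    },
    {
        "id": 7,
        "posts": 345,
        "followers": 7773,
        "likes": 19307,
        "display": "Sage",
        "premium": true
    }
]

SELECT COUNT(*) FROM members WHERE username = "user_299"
1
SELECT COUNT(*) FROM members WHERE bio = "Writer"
1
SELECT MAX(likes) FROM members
30407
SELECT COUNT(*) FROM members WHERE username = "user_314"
1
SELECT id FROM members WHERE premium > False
[5, 7]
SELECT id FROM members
[1, 2, 3, 4, 5, 6, 7]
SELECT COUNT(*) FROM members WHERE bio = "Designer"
1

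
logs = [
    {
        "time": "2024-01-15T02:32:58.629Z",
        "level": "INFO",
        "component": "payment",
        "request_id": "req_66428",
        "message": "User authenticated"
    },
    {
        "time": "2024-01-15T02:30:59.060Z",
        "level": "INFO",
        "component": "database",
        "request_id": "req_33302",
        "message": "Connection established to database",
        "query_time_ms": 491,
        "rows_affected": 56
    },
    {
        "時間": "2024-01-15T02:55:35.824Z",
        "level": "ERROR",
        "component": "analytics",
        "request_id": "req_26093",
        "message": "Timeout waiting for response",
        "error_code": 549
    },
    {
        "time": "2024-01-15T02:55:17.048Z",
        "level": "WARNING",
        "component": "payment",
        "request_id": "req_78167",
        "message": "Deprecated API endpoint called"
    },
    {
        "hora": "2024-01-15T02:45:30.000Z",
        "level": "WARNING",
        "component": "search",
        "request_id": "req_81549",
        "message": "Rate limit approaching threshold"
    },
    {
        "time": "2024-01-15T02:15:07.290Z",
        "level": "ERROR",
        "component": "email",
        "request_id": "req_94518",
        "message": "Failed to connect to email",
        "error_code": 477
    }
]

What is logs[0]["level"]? "INFO"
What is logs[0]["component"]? "payment"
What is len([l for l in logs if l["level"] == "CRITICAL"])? 0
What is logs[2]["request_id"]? "req_26093"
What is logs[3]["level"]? "WARNING"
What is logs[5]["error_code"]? 477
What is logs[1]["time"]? "2024-01-15T02:30:59.060Z"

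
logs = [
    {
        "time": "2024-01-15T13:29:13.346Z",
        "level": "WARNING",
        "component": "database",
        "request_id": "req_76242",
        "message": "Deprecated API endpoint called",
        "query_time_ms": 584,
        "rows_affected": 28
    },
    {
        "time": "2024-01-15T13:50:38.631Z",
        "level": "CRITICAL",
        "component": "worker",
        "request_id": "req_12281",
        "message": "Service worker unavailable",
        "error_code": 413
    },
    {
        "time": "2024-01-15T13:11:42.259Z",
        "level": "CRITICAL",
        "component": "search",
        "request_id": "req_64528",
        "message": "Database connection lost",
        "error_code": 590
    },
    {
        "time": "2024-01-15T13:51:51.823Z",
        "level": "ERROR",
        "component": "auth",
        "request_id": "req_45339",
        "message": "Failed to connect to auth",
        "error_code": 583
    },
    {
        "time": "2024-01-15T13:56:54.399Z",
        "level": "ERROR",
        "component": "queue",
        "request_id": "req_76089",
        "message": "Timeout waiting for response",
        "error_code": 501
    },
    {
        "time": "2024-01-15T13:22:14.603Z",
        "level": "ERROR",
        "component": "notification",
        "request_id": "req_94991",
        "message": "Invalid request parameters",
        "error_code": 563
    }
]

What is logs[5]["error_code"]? 563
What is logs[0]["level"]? "WARNING"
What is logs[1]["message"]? "Service worker unavailable"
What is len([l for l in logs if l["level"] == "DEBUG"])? 0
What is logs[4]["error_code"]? 501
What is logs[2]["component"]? "search"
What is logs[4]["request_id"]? "req_76089"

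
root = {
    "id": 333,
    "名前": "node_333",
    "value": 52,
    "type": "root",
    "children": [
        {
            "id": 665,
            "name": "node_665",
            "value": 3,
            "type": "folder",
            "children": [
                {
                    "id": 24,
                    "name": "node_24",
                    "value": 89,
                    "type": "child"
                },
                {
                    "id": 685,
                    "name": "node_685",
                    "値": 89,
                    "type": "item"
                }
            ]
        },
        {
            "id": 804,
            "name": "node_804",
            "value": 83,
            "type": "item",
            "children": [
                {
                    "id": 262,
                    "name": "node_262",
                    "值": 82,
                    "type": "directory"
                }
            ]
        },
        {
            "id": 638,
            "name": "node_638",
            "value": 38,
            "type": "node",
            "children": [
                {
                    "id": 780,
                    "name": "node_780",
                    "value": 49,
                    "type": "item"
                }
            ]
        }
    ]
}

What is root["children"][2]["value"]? 38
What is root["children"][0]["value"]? 3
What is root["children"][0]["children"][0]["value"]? 89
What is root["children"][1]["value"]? 83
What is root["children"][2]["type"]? "node"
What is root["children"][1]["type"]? "item"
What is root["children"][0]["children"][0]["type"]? "child"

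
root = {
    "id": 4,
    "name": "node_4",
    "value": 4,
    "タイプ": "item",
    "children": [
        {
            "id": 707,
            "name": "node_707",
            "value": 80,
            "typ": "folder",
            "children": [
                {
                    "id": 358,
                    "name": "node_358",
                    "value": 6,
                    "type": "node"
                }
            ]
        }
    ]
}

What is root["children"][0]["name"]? "node_707"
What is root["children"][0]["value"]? 80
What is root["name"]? "node_4"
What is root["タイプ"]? "item"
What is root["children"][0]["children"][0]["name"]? "node_358"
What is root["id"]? 4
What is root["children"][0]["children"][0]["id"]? 358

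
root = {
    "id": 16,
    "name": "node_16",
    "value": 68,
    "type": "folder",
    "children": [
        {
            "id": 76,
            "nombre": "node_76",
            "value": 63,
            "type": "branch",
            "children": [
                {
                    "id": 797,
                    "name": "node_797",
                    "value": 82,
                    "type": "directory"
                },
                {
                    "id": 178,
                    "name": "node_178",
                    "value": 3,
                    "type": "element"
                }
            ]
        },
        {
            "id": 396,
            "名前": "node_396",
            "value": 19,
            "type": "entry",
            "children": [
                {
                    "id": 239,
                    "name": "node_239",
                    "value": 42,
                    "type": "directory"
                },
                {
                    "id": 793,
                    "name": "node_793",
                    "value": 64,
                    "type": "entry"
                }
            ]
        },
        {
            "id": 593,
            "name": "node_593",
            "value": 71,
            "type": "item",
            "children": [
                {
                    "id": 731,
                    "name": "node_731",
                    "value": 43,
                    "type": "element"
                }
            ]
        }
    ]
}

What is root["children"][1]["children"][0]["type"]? "directory"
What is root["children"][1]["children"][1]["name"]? "node_793"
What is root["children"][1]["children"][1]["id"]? 793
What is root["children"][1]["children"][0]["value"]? 42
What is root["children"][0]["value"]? 63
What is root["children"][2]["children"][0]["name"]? "node_731"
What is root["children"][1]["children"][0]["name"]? "node_239"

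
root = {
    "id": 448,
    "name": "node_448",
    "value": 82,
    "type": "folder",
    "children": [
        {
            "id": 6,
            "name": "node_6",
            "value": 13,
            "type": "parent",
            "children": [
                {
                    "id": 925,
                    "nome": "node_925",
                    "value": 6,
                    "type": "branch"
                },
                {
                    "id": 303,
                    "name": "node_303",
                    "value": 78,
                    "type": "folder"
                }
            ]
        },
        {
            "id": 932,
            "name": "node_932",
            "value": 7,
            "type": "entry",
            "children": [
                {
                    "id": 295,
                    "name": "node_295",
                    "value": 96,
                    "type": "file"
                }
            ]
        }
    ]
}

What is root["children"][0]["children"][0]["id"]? 925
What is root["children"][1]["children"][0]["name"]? "node_295"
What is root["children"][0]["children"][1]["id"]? 303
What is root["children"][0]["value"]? 13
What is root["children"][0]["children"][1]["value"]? 78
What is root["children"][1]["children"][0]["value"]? 96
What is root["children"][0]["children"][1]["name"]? "node_303"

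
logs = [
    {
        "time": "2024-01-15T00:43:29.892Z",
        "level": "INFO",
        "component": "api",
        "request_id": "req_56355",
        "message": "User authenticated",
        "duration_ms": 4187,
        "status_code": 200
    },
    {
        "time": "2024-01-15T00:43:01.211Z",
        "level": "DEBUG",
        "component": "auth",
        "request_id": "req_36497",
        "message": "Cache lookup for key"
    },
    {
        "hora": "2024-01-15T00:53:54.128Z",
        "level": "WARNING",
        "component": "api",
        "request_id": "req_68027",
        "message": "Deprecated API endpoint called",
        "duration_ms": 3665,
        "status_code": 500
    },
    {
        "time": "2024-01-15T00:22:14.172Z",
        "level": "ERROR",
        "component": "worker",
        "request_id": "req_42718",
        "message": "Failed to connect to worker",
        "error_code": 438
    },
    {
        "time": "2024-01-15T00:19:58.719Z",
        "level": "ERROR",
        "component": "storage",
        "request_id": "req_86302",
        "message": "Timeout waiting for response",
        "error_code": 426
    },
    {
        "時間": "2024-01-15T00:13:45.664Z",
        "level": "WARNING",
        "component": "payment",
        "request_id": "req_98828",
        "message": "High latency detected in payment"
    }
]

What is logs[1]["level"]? "DEBUG"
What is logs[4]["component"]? "storage"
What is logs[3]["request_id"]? "req_42718"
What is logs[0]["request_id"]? "req_56355"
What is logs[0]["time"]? "2024-01-15T00:43:29.892Z"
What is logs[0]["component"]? "api"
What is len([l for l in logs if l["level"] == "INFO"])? 1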